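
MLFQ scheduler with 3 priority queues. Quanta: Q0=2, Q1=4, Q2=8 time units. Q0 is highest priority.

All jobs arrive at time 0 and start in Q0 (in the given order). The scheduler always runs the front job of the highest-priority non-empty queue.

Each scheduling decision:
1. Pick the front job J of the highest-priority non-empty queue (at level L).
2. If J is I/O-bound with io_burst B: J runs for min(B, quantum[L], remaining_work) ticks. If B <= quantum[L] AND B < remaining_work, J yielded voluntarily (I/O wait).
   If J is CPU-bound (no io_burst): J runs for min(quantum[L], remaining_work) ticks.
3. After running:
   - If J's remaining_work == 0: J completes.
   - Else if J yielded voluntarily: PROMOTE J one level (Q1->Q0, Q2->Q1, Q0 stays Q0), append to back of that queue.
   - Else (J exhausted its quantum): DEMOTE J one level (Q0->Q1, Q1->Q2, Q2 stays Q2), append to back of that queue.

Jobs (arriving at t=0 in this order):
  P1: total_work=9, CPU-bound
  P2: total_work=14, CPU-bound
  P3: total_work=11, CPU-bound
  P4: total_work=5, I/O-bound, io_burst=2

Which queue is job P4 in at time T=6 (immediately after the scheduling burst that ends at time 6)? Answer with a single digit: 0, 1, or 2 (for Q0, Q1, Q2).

Answer: 0

Derivation:
t=0-2: P1@Q0 runs 2, rem=7, quantum used, demote→Q1. Q0=[P2,P3,P4] Q1=[P1] Q2=[]
t=2-4: P2@Q0 runs 2, rem=12, quantum used, demote→Q1. Q0=[P3,P4] Q1=[P1,P2] Q2=[]
t=4-6: P3@Q0 runs 2, rem=9, quantum used, demote→Q1. Q0=[P4] Q1=[P1,P2,P3] Q2=[]
t=6-8: P4@Q0 runs 2, rem=3, I/O yield, promote→Q0. Q0=[P4] Q1=[P1,P2,P3] Q2=[]
t=8-10: P4@Q0 runs 2, rem=1, I/O yield, promote→Q0. Q0=[P4] Q1=[P1,P2,P3] Q2=[]
t=10-11: P4@Q0 runs 1, rem=0, completes. Q0=[] Q1=[P1,P2,P3] Q2=[]
t=11-15: P1@Q1 runs 4, rem=3, quantum used, demote→Q2. Q0=[] Q1=[P2,P3] Q2=[P1]
t=15-19: P2@Q1 runs 4, rem=8, quantum used, demote→Q2. Q0=[] Q1=[P3] Q2=[P1,P2]
t=19-23: P3@Q1 runs 4, rem=5, quantum used, demote→Q2. Q0=[] Q1=[] Q2=[P1,P2,P3]
t=23-26: P1@Q2 runs 3, rem=0, completes. Q0=[] Q1=[] Q2=[P2,P3]
t=26-34: P2@Q2 runs 8, rem=0, completes. Q0=[] Q1=[] Q2=[P3]
t=34-39: P3@Q2 runs 5, rem=0, completes. Q0=[] Q1=[] Q2=[]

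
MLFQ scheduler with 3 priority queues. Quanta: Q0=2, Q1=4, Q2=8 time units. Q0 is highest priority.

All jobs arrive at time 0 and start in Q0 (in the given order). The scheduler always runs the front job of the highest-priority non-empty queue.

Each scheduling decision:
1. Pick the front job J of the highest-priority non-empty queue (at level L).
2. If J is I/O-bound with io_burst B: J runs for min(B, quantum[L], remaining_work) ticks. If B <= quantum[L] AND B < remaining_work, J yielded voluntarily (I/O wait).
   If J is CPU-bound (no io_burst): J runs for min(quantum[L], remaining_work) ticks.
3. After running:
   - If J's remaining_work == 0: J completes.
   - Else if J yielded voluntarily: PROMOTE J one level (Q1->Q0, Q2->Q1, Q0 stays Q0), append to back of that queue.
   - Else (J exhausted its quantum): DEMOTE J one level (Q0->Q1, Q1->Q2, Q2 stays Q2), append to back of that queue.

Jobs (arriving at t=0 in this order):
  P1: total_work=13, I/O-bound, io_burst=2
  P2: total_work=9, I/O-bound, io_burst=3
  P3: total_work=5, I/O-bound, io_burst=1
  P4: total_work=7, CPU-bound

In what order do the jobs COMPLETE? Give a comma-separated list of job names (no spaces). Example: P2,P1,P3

Answer: P3,P1,P2,P4

Derivation:
t=0-2: P1@Q0 runs 2, rem=11, I/O yield, promote→Q0. Q0=[P2,P3,P4,P1] Q1=[] Q2=[]
t=2-4: P2@Q0 runs 2, rem=7, quantum used, demote→Q1. Q0=[P3,P4,P1] Q1=[P2] Q2=[]
t=4-5: P3@Q0 runs 1, rem=4, I/O yield, promote→Q0. Q0=[P4,P1,P3] Q1=[P2] Q2=[]
t=5-7: P4@Q0 runs 2, rem=5, quantum used, demote→Q1. Q0=[P1,P3] Q1=[P2,P4] Q2=[]
t=7-9: P1@Q0 runs 2, rem=9, I/O yield, promote→Q0. Q0=[P3,P1] Q1=[P2,P4] Q2=[]
t=9-10: P3@Q0 runs 1, rem=3, I/O yield, promote→Q0. Q0=[P1,P3] Q1=[P2,P4] Q2=[]
t=10-12: P1@Q0 runs 2, rem=7, I/O yield, promote→Q0. Q0=[P3,P1] Q1=[P2,P4] Q2=[]
t=12-13: P3@Q0 runs 1, rem=2, I/O yield, promote→Q0. Q0=[P1,P3] Q1=[P2,P4] Q2=[]
t=13-15: P1@Q0 runs 2, rem=5, I/O yield, promote→Q0. Q0=[P3,P1] Q1=[P2,P4] Q2=[]
t=15-16: P3@Q0 runs 1, rem=1, I/O yield, promote→Q0. Q0=[P1,P3] Q1=[P2,P4] Q2=[]
t=16-18: P1@Q0 runs 2, rem=3, I/O yield, promote→Q0. Q0=[P3,P1] Q1=[P2,P4] Q2=[]
t=18-19: P3@Q0 runs 1, rem=0, completes. Q0=[P1] Q1=[P2,P4] Q2=[]
t=19-21: P1@Q0 runs 2, rem=1, I/O yield, promote→Q0. Q0=[P1] Q1=[P2,P4] Q2=[]
t=21-22: P1@Q0 runs 1, rem=0, completes. Q0=[] Q1=[P2,P4] Q2=[]
t=22-25: P2@Q1 runs 3, rem=4, I/O yield, promote→Q0. Q0=[P2] Q1=[P4] Q2=[]
t=25-27: P2@Q0 runs 2, rem=2, quantum used, demote→Q1. Q0=[] Q1=[P4,P2] Q2=[]
t=27-31: P4@Q1 runs 4, rem=1, quantum used, demote→Q2. Q0=[] Q1=[P2] Q2=[P4]
t=31-33: P2@Q1 runs 2, rem=0, completes. Q0=[] Q1=[] Q2=[P4]
t=33-34: P4@Q2 runs 1, rem=0, completes. Q0=[] Q1=[] Q2=[]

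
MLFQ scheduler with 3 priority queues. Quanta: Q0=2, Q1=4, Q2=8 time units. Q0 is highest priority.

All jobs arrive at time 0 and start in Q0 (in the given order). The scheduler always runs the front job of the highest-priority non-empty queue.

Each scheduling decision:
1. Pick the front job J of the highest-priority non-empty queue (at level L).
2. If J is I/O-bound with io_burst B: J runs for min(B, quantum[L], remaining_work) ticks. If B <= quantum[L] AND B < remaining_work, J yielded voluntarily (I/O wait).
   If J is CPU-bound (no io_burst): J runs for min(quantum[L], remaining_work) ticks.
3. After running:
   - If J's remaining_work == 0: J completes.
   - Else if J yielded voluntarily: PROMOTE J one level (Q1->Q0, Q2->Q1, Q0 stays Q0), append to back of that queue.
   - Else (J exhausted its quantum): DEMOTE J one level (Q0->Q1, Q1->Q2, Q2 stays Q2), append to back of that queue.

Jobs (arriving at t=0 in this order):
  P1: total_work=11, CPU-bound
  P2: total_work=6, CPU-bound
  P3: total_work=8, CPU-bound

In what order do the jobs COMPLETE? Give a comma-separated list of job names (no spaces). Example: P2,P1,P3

t=0-2: P1@Q0 runs 2, rem=9, quantum used, demote→Q1. Q0=[P2,P3] Q1=[P1] Q2=[]
t=2-4: P2@Q0 runs 2, rem=4, quantum used, demote→Q1. Q0=[P3] Q1=[P1,P2] Q2=[]
t=4-6: P3@Q0 runs 2, rem=6, quantum used, demote→Q1. Q0=[] Q1=[P1,P2,P3] Q2=[]
t=6-10: P1@Q1 runs 4, rem=5, quantum used, demote→Q2. Q0=[] Q1=[P2,P3] Q2=[P1]
t=10-14: P2@Q1 runs 4, rem=0, completes. Q0=[] Q1=[P3] Q2=[P1]
t=14-18: P3@Q1 runs 4, rem=2, quantum used, demote→Q2. Q0=[] Q1=[] Q2=[P1,P3]
t=18-23: P1@Q2 runs 5, rem=0, completes. Q0=[] Q1=[] Q2=[P3]
t=23-25: P3@Q2 runs 2, rem=0, completes. Q0=[] Q1=[] Q2=[]

Answer: P2,P1,P3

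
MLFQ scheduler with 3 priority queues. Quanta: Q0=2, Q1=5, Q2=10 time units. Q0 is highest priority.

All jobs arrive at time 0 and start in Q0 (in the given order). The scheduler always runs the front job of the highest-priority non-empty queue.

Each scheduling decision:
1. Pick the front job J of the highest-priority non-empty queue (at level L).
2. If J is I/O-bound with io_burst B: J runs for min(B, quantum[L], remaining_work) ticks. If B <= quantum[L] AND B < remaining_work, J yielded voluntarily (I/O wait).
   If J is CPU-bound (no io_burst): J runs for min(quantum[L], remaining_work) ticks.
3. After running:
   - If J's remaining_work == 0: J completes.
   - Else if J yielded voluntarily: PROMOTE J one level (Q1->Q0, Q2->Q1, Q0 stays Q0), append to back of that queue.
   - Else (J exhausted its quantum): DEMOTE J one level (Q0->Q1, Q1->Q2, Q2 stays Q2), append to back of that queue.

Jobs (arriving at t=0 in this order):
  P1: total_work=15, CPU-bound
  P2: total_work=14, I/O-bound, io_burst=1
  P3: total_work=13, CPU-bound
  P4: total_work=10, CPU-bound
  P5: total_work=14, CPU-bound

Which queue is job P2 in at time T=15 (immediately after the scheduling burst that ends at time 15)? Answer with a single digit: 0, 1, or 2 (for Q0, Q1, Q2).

Answer: 0

Derivation:
t=0-2: P1@Q0 runs 2, rem=13, quantum used, demote→Q1. Q0=[P2,P3,P4,P5] Q1=[P1] Q2=[]
t=2-3: P2@Q0 runs 1, rem=13, I/O yield, promote→Q0. Q0=[P3,P4,P5,P2] Q1=[P1] Q2=[]
t=3-5: P3@Q0 runs 2, rem=11, quantum used, demote→Q1. Q0=[P4,P5,P2] Q1=[P1,P3] Q2=[]
t=5-7: P4@Q0 runs 2, rem=8, quantum used, demote→Q1. Q0=[P5,P2] Q1=[P1,P3,P4] Q2=[]
t=7-9: P5@Q0 runs 2, rem=12, quantum used, demote→Q1. Q0=[P2] Q1=[P1,P3,P4,P5] Q2=[]
t=9-10: P2@Q0 runs 1, rem=12, I/O yield, promote→Q0. Q0=[P2] Q1=[P1,P3,P4,P5] Q2=[]
t=10-11: P2@Q0 runs 1, rem=11, I/O yield, promote→Q0. Q0=[P2] Q1=[P1,P3,P4,P5] Q2=[]
t=11-12: P2@Q0 runs 1, rem=10, I/O yield, promote→Q0. Q0=[P2] Q1=[P1,P3,P4,P5] Q2=[]
t=12-13: P2@Q0 runs 1, rem=9, I/O yield, promote→Q0. Q0=[P2] Q1=[P1,P3,P4,P5] Q2=[]
t=13-14: P2@Q0 runs 1, rem=8, I/O yield, promote→Q0. Q0=[P2] Q1=[P1,P3,P4,P5] Q2=[]
t=14-15: P2@Q0 runs 1, rem=7, I/O yield, promote→Q0. Q0=[P2] Q1=[P1,P3,P4,P5] Q2=[]
t=15-16: P2@Q0 runs 1, rem=6, I/O yield, promote→Q0. Q0=[P2] Q1=[P1,P3,P4,P5] Q2=[]
t=16-17: P2@Q0 runs 1, rem=5, I/O yield, promote→Q0. Q0=[P2] Q1=[P1,P3,P4,P5] Q2=[]
t=17-18: P2@Q0 runs 1, rem=4, I/O yield, promote→Q0. Q0=[P2] Q1=[P1,P3,P4,P5] Q2=[]
t=18-19: P2@Q0 runs 1, rem=3, I/O yield, promote→Q0. Q0=[P2] Q1=[P1,P3,P4,P5] Q2=[]
t=19-20: P2@Q0 runs 1, rem=2, I/O yield, promote→Q0. Q0=[P2] Q1=[P1,P3,P4,P5] Q2=[]
t=20-21: P2@Q0 runs 1, rem=1, I/O yield, promote→Q0. Q0=[P2] Q1=[P1,P3,P4,P5] Q2=[]
t=21-22: P2@Q0 runs 1, rem=0, completes. Q0=[] Q1=[P1,P3,P4,P5] Q2=[]
t=22-27: P1@Q1 runs 5, rem=8, quantum used, demote→Q2. Q0=[] Q1=[P3,P4,P5] Q2=[P1]
t=27-32: P3@Q1 runs 5, rem=6, quantum used, demote→Q2. Q0=[] Q1=[P4,P5] Q2=[P1,P3]
t=32-37: P4@Q1 runs 5, rem=3, quantum used, demote→Q2. Q0=[] Q1=[P5] Q2=[P1,P3,P4]
t=37-42: P5@Q1 runs 5, rem=7, quantum used, demote→Q2. Q0=[] Q1=[] Q2=[P1,P3,P4,P5]
t=42-50: P1@Q2 runs 8, rem=0, completes. Q0=[] Q1=[] Q2=[P3,P4,P5]
t=50-56: P3@Q2 runs 6, rem=0, completes. Q0=[] Q1=[] Q2=[P4,P5]
t=56-59: P4@Q2 runs 3, rem=0, completes. Q0=[] Q1=[] Q2=[P5]
t=59-66: P5@Q2 runs 7, rem=0, completes. Q0=[] Q1=[] Q2=[]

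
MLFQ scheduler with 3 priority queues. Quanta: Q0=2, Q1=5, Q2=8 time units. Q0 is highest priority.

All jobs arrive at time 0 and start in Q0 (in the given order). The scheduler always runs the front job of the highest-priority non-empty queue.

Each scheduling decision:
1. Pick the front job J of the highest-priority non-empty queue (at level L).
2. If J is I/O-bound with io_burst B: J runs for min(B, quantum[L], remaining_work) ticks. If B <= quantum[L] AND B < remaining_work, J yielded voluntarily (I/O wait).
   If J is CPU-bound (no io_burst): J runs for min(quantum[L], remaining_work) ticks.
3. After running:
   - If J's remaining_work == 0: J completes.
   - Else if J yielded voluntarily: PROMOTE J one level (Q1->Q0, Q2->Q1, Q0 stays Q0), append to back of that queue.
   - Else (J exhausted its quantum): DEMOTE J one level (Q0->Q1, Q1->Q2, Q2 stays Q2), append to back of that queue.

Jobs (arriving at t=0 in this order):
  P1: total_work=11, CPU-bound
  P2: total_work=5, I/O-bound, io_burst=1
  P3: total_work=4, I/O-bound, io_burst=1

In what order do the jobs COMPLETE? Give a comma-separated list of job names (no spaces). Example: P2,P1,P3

t=0-2: P1@Q0 runs 2, rem=9, quantum used, demote→Q1. Q0=[P2,P3] Q1=[P1] Q2=[]
t=2-3: P2@Q0 runs 1, rem=4, I/O yield, promote→Q0. Q0=[P3,P2] Q1=[P1] Q2=[]
t=3-4: P3@Q0 runs 1, rem=3, I/O yield, promote→Q0. Q0=[P2,P3] Q1=[P1] Q2=[]
t=4-5: P2@Q0 runs 1, rem=3, I/O yield, promote→Q0. Q0=[P3,P2] Q1=[P1] Q2=[]
t=5-6: P3@Q0 runs 1, rem=2, I/O yield, promote→Q0. Q0=[P2,P3] Q1=[P1] Q2=[]
t=6-7: P2@Q0 runs 1, rem=2, I/O yield, promote→Q0. Q0=[P3,P2] Q1=[P1] Q2=[]
t=7-8: P3@Q0 runs 1, rem=1, I/O yield, promote→Q0. Q0=[P2,P3] Q1=[P1] Q2=[]
t=8-9: P2@Q0 runs 1, rem=1, I/O yield, promote→Q0. Q0=[P3,P2] Q1=[P1] Q2=[]
t=9-10: P3@Q0 runs 1, rem=0, completes. Q0=[P2] Q1=[P1] Q2=[]
t=10-11: P2@Q0 runs 1, rem=0, completes. Q0=[] Q1=[P1] Q2=[]
t=11-16: P1@Q1 runs 5, rem=4, quantum used, demote→Q2. Q0=[] Q1=[] Q2=[P1]
t=16-20: P1@Q2 runs 4, rem=0, completes. Q0=[] Q1=[] Q2=[]

Answer: P3,P2,P1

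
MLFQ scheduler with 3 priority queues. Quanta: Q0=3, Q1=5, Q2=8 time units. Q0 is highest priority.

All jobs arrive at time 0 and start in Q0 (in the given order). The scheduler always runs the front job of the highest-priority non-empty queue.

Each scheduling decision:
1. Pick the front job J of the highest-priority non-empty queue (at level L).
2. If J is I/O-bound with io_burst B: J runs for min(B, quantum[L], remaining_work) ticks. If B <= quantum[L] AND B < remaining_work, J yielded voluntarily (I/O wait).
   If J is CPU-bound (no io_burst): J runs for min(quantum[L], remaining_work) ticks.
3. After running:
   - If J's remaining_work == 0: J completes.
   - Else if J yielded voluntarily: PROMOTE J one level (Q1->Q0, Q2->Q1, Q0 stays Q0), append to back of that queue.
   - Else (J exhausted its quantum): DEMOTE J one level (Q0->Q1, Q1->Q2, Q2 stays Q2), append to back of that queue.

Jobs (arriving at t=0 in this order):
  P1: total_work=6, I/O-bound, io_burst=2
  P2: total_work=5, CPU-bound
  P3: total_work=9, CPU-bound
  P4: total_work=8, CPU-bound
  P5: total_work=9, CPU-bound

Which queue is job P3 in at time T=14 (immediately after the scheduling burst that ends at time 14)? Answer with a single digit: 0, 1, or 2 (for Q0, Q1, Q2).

t=0-2: P1@Q0 runs 2, rem=4, I/O yield, promote→Q0. Q0=[P2,P3,P4,P5,P1] Q1=[] Q2=[]
t=2-5: P2@Q0 runs 3, rem=2, quantum used, demote→Q1. Q0=[P3,P4,P5,P1] Q1=[P2] Q2=[]
t=5-8: P3@Q0 runs 3, rem=6, quantum used, demote→Q1. Q0=[P4,P5,P1] Q1=[P2,P3] Q2=[]
t=8-11: P4@Q0 runs 3, rem=5, quantum used, demote→Q1. Q0=[P5,P1] Q1=[P2,P3,P4] Q2=[]
t=11-14: P5@Q0 runs 3, rem=6, quantum used, demote→Q1. Q0=[P1] Q1=[P2,P3,P4,P5] Q2=[]
t=14-16: P1@Q0 runs 2, rem=2, I/O yield, promote→Q0. Q0=[P1] Q1=[P2,P3,P4,P5] Q2=[]
t=16-18: P1@Q0 runs 2, rem=0, completes. Q0=[] Q1=[P2,P3,P4,P5] Q2=[]
t=18-20: P2@Q1 runs 2, rem=0, completes. Q0=[] Q1=[P3,P4,P5] Q2=[]
t=20-25: P3@Q1 runs 5, rem=1, quantum used, demote→Q2. Q0=[] Q1=[P4,P5] Q2=[P3]
t=25-30: P4@Q1 runs 5, rem=0, completes. Q0=[] Q1=[P5] Q2=[P3]
t=30-35: P5@Q1 runs 5, rem=1, quantum used, demote→Q2. Q0=[] Q1=[] Q2=[P3,P5]
t=35-36: P3@Q2 runs 1, rem=0, completes. Q0=[] Q1=[] Q2=[P5]
t=36-37: P5@Q2 runs 1, rem=0, completes. Q0=[] Q1=[] Q2=[]

Answer: 1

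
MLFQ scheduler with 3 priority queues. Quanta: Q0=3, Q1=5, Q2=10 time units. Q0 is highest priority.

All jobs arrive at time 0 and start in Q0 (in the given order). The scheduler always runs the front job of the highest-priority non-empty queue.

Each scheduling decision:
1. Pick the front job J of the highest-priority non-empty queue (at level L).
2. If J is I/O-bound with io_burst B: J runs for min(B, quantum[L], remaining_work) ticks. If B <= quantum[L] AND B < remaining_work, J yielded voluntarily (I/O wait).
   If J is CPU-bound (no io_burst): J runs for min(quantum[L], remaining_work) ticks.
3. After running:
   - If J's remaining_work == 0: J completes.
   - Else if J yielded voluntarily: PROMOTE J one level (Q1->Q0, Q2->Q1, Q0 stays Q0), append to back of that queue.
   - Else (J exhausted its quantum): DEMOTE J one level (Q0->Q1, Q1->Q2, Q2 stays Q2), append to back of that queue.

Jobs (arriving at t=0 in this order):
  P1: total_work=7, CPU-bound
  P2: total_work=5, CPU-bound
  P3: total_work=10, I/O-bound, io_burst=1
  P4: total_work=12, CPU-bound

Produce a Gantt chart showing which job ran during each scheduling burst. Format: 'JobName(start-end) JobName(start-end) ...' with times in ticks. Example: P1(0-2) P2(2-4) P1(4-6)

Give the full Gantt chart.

Answer: P1(0-3) P2(3-6) P3(6-7) P4(7-10) P3(10-11) P3(11-12) P3(12-13) P3(13-14) P3(14-15) P3(15-16) P3(16-17) P3(17-18) P3(18-19) P1(19-23) P2(23-25) P4(25-30) P4(30-34)

Derivation:
t=0-3: P1@Q0 runs 3, rem=4, quantum used, demote→Q1. Q0=[P2,P3,P4] Q1=[P1] Q2=[]
t=3-6: P2@Q0 runs 3, rem=2, quantum used, demote→Q1. Q0=[P3,P4] Q1=[P1,P2] Q2=[]
t=6-7: P3@Q0 runs 1, rem=9, I/O yield, promote→Q0. Q0=[P4,P3] Q1=[P1,P2] Q2=[]
t=7-10: P4@Q0 runs 3, rem=9, quantum used, demote→Q1. Q0=[P3] Q1=[P1,P2,P4] Q2=[]
t=10-11: P3@Q0 runs 1, rem=8, I/O yield, promote→Q0. Q0=[P3] Q1=[P1,P2,P4] Q2=[]
t=11-12: P3@Q0 runs 1, rem=7, I/O yield, promote→Q0. Q0=[P3] Q1=[P1,P2,P4] Q2=[]
t=12-13: P3@Q0 runs 1, rem=6, I/O yield, promote→Q0. Q0=[P3] Q1=[P1,P2,P4] Q2=[]
t=13-14: P3@Q0 runs 1, rem=5, I/O yield, promote→Q0. Q0=[P3] Q1=[P1,P2,P4] Q2=[]
t=14-15: P3@Q0 runs 1, rem=4, I/O yield, promote→Q0. Q0=[P3] Q1=[P1,P2,P4] Q2=[]
t=15-16: P3@Q0 runs 1, rem=3, I/O yield, promote→Q0. Q0=[P3] Q1=[P1,P2,P4] Q2=[]
t=16-17: P3@Q0 runs 1, rem=2, I/O yield, promote→Q0. Q0=[P3] Q1=[P1,P2,P4] Q2=[]
t=17-18: P3@Q0 runs 1, rem=1, I/O yield, promote→Q0. Q0=[P3] Q1=[P1,P2,P4] Q2=[]
t=18-19: P3@Q0 runs 1, rem=0, completes. Q0=[] Q1=[P1,P2,P4] Q2=[]
t=19-23: P1@Q1 runs 4, rem=0, completes. Q0=[] Q1=[P2,P4] Q2=[]
t=23-25: P2@Q1 runs 2, rem=0, completes. Q0=[] Q1=[P4] Q2=[]
t=25-30: P4@Q1 runs 5, rem=4, quantum used, demote→Q2. Q0=[] Q1=[] Q2=[P4]
t=30-34: P4@Q2 runs 4, rem=0, completes. Q0=[] Q1=[] Q2=[]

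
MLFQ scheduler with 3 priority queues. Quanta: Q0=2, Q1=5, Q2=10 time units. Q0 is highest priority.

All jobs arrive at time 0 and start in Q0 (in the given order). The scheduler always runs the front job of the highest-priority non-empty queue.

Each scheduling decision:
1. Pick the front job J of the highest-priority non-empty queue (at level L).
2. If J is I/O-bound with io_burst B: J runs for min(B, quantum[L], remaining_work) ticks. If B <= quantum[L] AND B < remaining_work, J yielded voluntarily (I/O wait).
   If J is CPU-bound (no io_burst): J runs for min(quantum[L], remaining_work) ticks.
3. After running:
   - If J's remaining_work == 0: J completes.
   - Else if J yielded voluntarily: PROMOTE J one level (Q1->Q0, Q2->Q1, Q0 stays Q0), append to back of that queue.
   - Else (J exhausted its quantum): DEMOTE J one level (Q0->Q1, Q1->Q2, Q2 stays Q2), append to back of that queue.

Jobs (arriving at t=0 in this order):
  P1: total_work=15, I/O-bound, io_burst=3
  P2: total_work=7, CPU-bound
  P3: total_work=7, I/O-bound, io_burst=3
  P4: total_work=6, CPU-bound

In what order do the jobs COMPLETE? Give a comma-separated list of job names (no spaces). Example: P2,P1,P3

Answer: P2,P3,P4,P1

Derivation:
t=0-2: P1@Q0 runs 2, rem=13, quantum used, demote→Q1. Q0=[P2,P3,P4] Q1=[P1] Q2=[]
t=2-4: P2@Q0 runs 2, rem=5, quantum used, demote→Q1. Q0=[P3,P4] Q1=[P1,P2] Q2=[]
t=4-6: P3@Q0 runs 2, rem=5, quantum used, demote→Q1. Q0=[P4] Q1=[P1,P2,P3] Q2=[]
t=6-8: P4@Q0 runs 2, rem=4, quantum used, demote→Q1. Q0=[] Q1=[P1,P2,P3,P4] Q2=[]
t=8-11: P1@Q1 runs 3, rem=10, I/O yield, promote→Q0. Q0=[P1] Q1=[P2,P3,P4] Q2=[]
t=11-13: P1@Q0 runs 2, rem=8, quantum used, demote→Q1. Q0=[] Q1=[P2,P3,P4,P1] Q2=[]
t=13-18: P2@Q1 runs 5, rem=0, completes. Q0=[] Q1=[P3,P4,P1] Q2=[]
t=18-21: P3@Q1 runs 3, rem=2, I/O yield, promote→Q0. Q0=[P3] Q1=[P4,P1] Q2=[]
t=21-23: P3@Q0 runs 2, rem=0, completes. Q0=[] Q1=[P4,P1] Q2=[]
t=23-27: P4@Q1 runs 4, rem=0, completes. Q0=[] Q1=[P1] Q2=[]
t=27-30: P1@Q1 runs 3, rem=5, I/O yield, promote→Q0. Q0=[P1] Q1=[] Q2=[]
t=30-32: P1@Q0 runs 2, rem=3, quantum used, demote→Q1. Q0=[] Q1=[P1] Q2=[]
t=32-35: P1@Q1 runs 3, rem=0, completes. Q0=[] Q1=[] Q2=[]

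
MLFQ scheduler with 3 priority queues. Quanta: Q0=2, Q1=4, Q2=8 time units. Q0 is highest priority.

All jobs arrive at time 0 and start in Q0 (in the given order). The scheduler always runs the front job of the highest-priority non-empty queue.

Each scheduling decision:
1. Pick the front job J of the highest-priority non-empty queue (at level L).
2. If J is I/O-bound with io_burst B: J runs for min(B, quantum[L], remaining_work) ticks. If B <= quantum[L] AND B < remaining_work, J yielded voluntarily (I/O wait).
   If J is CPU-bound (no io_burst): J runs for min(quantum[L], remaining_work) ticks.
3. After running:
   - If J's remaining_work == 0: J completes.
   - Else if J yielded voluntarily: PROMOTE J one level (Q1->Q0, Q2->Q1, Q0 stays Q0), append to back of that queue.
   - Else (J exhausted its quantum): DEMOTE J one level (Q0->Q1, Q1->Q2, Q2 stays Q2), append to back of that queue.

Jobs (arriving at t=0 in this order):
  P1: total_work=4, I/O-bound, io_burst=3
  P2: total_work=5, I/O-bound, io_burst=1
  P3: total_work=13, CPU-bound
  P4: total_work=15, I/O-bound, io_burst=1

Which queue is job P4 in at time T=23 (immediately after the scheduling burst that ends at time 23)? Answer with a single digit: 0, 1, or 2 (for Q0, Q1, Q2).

t=0-2: P1@Q0 runs 2, rem=2, quantum used, demote→Q1. Q0=[P2,P3,P4] Q1=[P1] Q2=[]
t=2-3: P2@Q0 runs 1, rem=4, I/O yield, promote→Q0. Q0=[P3,P4,P2] Q1=[P1] Q2=[]
t=3-5: P3@Q0 runs 2, rem=11, quantum used, demote→Q1. Q0=[P4,P2] Q1=[P1,P3] Q2=[]
t=5-6: P4@Q0 runs 1, rem=14, I/O yield, promote→Q0. Q0=[P2,P4] Q1=[P1,P3] Q2=[]
t=6-7: P2@Q0 runs 1, rem=3, I/O yield, promote→Q0. Q0=[P4,P2] Q1=[P1,P3] Q2=[]
t=7-8: P4@Q0 runs 1, rem=13, I/O yield, promote→Q0. Q0=[P2,P4] Q1=[P1,P3] Q2=[]
t=8-9: P2@Q0 runs 1, rem=2, I/O yield, promote→Q0. Q0=[P4,P2] Q1=[P1,P3] Q2=[]
t=9-10: P4@Q0 runs 1, rem=12, I/O yield, promote→Q0. Q0=[P2,P4] Q1=[P1,P3] Q2=[]
t=10-11: P2@Q0 runs 1, rem=1, I/O yield, promote→Q0. Q0=[P4,P2] Q1=[P1,P3] Q2=[]
t=11-12: P4@Q0 runs 1, rem=11, I/O yield, promote→Q0. Q0=[P2,P4] Q1=[P1,P3] Q2=[]
t=12-13: P2@Q0 runs 1, rem=0, completes. Q0=[P4] Q1=[P1,P3] Q2=[]
t=13-14: P4@Q0 runs 1, rem=10, I/O yield, promote→Q0. Q0=[P4] Q1=[P1,P3] Q2=[]
t=14-15: P4@Q0 runs 1, rem=9, I/O yield, promote→Q0. Q0=[P4] Q1=[P1,P3] Q2=[]
t=15-16: P4@Q0 runs 1, rem=8, I/O yield, promote→Q0. Q0=[P4] Q1=[P1,P3] Q2=[]
t=16-17: P4@Q0 runs 1, rem=7, I/O yield, promote→Q0. Q0=[P4] Q1=[P1,P3] Q2=[]
t=17-18: P4@Q0 runs 1, rem=6, I/O yield, promote→Q0. Q0=[P4] Q1=[P1,P3] Q2=[]
t=18-19: P4@Q0 runs 1, rem=5, I/O yield, promote→Q0. Q0=[P4] Q1=[P1,P3] Q2=[]
t=19-20: P4@Q0 runs 1, rem=4, I/O yield, promote→Q0. Q0=[P4] Q1=[P1,P3] Q2=[]
t=20-21: P4@Q0 runs 1, rem=3, I/O yield, promote→Q0. Q0=[P4] Q1=[P1,P3] Q2=[]
t=21-22: P4@Q0 runs 1, rem=2, I/O yield, promote→Q0. Q0=[P4] Q1=[P1,P3] Q2=[]
t=22-23: P4@Q0 runs 1, rem=1, I/O yield, promote→Q0. Q0=[P4] Q1=[P1,P3] Q2=[]
t=23-24: P4@Q0 runs 1, rem=0, completes. Q0=[] Q1=[P1,P3] Q2=[]
t=24-26: P1@Q1 runs 2, rem=0, completes. Q0=[] Q1=[P3] Q2=[]
t=26-30: P3@Q1 runs 4, rem=7, quantum used, demote→Q2. Q0=[] Q1=[] Q2=[P3]
t=30-37: P3@Q2 runs 7, rem=0, completes. Q0=[] Q1=[] Q2=[]

Answer: 0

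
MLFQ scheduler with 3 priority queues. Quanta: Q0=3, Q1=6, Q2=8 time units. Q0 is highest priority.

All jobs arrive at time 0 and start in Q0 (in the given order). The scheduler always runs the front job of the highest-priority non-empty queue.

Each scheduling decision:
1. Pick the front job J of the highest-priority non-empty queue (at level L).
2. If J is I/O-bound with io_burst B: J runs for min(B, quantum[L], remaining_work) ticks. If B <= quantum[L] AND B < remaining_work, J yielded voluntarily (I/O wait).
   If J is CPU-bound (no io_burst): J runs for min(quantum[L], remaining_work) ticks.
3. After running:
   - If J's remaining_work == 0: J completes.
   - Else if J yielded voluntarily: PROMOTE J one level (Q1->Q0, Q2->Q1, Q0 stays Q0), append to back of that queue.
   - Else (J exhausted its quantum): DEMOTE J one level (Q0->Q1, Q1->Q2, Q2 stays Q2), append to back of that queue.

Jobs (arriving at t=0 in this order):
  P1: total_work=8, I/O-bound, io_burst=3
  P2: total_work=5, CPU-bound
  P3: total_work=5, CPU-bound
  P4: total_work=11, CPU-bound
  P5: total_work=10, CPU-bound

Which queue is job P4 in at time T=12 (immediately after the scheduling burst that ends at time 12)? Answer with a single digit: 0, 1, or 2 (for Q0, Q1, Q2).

t=0-3: P1@Q0 runs 3, rem=5, I/O yield, promote→Q0. Q0=[P2,P3,P4,P5,P1] Q1=[] Q2=[]
t=3-6: P2@Q0 runs 3, rem=2, quantum used, demote→Q1. Q0=[P3,P4,P5,P1] Q1=[P2] Q2=[]
t=6-9: P3@Q0 runs 3, rem=2, quantum used, demote→Q1. Q0=[P4,P5,P1] Q1=[P2,P3] Q2=[]
t=9-12: P4@Q0 runs 3, rem=8, quantum used, demote→Q1. Q0=[P5,P1] Q1=[P2,P3,P4] Q2=[]
t=12-15: P5@Q0 runs 3, rem=7, quantum used, demote→Q1. Q0=[P1] Q1=[P2,P3,P4,P5] Q2=[]
t=15-18: P1@Q0 runs 3, rem=2, I/O yield, promote→Q0. Q0=[P1] Q1=[P2,P3,P4,P5] Q2=[]
t=18-20: P1@Q0 runs 2, rem=0, completes. Q0=[] Q1=[P2,P3,P4,P5] Q2=[]
t=20-22: P2@Q1 runs 2, rem=0, completes. Q0=[] Q1=[P3,P4,P5] Q2=[]
t=22-24: P3@Q1 runs 2, rem=0, completes. Q0=[] Q1=[P4,P5] Q2=[]
t=24-30: P4@Q1 runs 6, rem=2, quantum used, demote→Q2. Q0=[] Q1=[P5] Q2=[P4]
t=30-36: P5@Q1 runs 6, rem=1, quantum used, demote→Q2. Q0=[] Q1=[] Q2=[P4,P5]
t=36-38: P4@Q2 runs 2, rem=0, completes. Q0=[] Q1=[] Q2=[P5]
t=38-39: P5@Q2 runs 1, rem=0, completes. Q0=[] Q1=[] Q2=[]

Answer: 1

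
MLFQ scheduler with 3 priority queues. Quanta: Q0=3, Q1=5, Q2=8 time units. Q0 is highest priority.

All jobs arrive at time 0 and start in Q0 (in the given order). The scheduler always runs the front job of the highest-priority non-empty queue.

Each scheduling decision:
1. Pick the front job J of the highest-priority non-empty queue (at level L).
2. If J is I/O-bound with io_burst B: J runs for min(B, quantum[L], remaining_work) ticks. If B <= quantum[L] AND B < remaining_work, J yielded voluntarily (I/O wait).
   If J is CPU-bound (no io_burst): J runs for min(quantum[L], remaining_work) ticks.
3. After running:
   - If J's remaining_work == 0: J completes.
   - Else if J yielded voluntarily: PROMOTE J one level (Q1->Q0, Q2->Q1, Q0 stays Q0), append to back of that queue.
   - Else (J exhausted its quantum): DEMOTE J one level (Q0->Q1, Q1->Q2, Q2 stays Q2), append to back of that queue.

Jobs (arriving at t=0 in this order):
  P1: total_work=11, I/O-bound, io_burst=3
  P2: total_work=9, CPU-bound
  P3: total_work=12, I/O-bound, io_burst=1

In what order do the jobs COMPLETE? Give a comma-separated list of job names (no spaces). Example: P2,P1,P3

Answer: P1,P3,P2

Derivation:
t=0-3: P1@Q0 runs 3, rem=8, I/O yield, promote→Q0. Q0=[P2,P3,P1] Q1=[] Q2=[]
t=3-6: P2@Q0 runs 3, rem=6, quantum used, demote→Q1. Q0=[P3,P1] Q1=[P2] Q2=[]
t=6-7: P3@Q0 runs 1, rem=11, I/O yield, promote→Q0. Q0=[P1,P3] Q1=[P2] Q2=[]
t=7-10: P1@Q0 runs 3, rem=5, I/O yield, promote→Q0. Q0=[P3,P1] Q1=[P2] Q2=[]
t=10-11: P3@Q0 runs 1, rem=10, I/O yield, promote→Q0. Q0=[P1,P3] Q1=[P2] Q2=[]
t=11-14: P1@Q0 runs 3, rem=2, I/O yield, promote→Q0. Q0=[P3,P1] Q1=[P2] Q2=[]
t=14-15: P3@Q0 runs 1, rem=9, I/O yield, promote→Q0. Q0=[P1,P3] Q1=[P2] Q2=[]
t=15-17: P1@Q0 runs 2, rem=0, completes. Q0=[P3] Q1=[P2] Q2=[]
t=17-18: P3@Q0 runs 1, rem=8, I/O yield, promote→Q0. Q0=[P3] Q1=[P2] Q2=[]
t=18-19: P3@Q0 runs 1, rem=7, I/O yield, promote→Q0. Q0=[P3] Q1=[P2] Q2=[]
t=19-20: P3@Q0 runs 1, rem=6, I/O yield, promote→Q0. Q0=[P3] Q1=[P2] Q2=[]
t=20-21: P3@Q0 runs 1, rem=5, I/O yield, promote→Q0. Q0=[P3] Q1=[P2] Q2=[]
t=21-22: P3@Q0 runs 1, rem=4, I/O yield, promote→Q0. Q0=[P3] Q1=[P2] Q2=[]
t=22-23: P3@Q0 runs 1, rem=3, I/O yield, promote→Q0. Q0=[P3] Q1=[P2] Q2=[]
t=23-24: P3@Q0 runs 1, rem=2, I/O yield, promote→Q0. Q0=[P3] Q1=[P2] Q2=[]
t=24-25: P3@Q0 runs 1, rem=1, I/O yield, promote→Q0. Q0=[P3] Q1=[P2] Q2=[]
t=25-26: P3@Q0 runs 1, rem=0, completes. Q0=[] Q1=[P2] Q2=[]
t=26-31: P2@Q1 runs 5, rem=1, quantum used, demote→Q2. Q0=[] Q1=[] Q2=[P2]
t=31-32: P2@Q2 runs 1, rem=0, completes. Q0=[] Q1=[] Q2=[]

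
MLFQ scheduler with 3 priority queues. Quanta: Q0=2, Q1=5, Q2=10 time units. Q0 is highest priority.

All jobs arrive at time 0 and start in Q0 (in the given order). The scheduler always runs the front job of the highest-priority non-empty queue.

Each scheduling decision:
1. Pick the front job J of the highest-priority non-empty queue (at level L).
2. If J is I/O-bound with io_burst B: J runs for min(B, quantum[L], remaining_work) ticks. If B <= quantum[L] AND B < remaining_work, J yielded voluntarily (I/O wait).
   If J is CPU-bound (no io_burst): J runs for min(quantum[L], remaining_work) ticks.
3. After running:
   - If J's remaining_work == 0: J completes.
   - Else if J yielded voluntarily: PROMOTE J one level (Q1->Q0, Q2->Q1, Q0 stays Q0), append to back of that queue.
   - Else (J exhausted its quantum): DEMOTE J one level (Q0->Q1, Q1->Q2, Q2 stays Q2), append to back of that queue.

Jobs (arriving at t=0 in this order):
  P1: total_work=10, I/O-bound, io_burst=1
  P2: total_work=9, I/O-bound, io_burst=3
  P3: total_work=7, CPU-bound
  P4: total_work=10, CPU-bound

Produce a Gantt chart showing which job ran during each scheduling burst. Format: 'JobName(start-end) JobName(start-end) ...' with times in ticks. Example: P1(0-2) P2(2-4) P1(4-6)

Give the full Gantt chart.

t=0-1: P1@Q0 runs 1, rem=9, I/O yield, promote→Q0. Q0=[P2,P3,P4,P1] Q1=[] Q2=[]
t=1-3: P2@Q0 runs 2, rem=7, quantum used, demote→Q1. Q0=[P3,P4,P1] Q1=[P2] Q2=[]
t=3-5: P3@Q0 runs 2, rem=5, quantum used, demote→Q1. Q0=[P4,P1] Q1=[P2,P3] Q2=[]
t=5-7: P4@Q0 runs 2, rem=8, quantum used, demote→Q1. Q0=[P1] Q1=[P2,P3,P4] Q2=[]
t=7-8: P1@Q0 runs 1, rem=8, I/O yield, promote→Q0. Q0=[P1] Q1=[P2,P3,P4] Q2=[]
t=8-9: P1@Q0 runs 1, rem=7, I/O yield, promote→Q0. Q0=[P1] Q1=[P2,P3,P4] Q2=[]
t=9-10: P1@Q0 runs 1, rem=6, I/O yield, promote→Q0. Q0=[P1] Q1=[P2,P3,P4] Q2=[]
t=10-11: P1@Q0 runs 1, rem=5, I/O yield, promote→Q0. Q0=[P1] Q1=[P2,P3,P4] Q2=[]
t=11-12: P1@Q0 runs 1, rem=4, I/O yield, promote→Q0. Q0=[P1] Q1=[P2,P3,P4] Q2=[]
t=12-13: P1@Q0 runs 1, rem=3, I/O yield, promote→Q0. Q0=[P1] Q1=[P2,P3,P4] Q2=[]
t=13-14: P1@Q0 runs 1, rem=2, I/O yield, promote→Q0. Q0=[P1] Q1=[P2,P3,P4] Q2=[]
t=14-15: P1@Q0 runs 1, rem=1, I/O yield, promote→Q0. Q0=[P1] Q1=[P2,P3,P4] Q2=[]
t=15-16: P1@Q0 runs 1, rem=0, completes. Q0=[] Q1=[P2,P3,P4] Q2=[]
t=16-19: P2@Q1 runs 3, rem=4, I/O yield, promote→Q0. Q0=[P2] Q1=[P3,P4] Q2=[]
t=19-21: P2@Q0 runs 2, rem=2, quantum used, demote→Q1. Q0=[] Q1=[P3,P4,P2] Q2=[]
t=21-26: P3@Q1 runs 5, rem=0, completes. Q0=[] Q1=[P4,P2] Q2=[]
t=26-31: P4@Q1 runs 5, rem=3, quantum used, demote→Q2. Q0=[] Q1=[P2] Q2=[P4]
t=31-33: P2@Q1 runs 2, rem=0, completes. Q0=[] Q1=[] Q2=[P4]
t=33-36: P4@Q2 runs 3, rem=0, completes. Q0=[] Q1=[] Q2=[]

Answer: P1(0-1) P2(1-3) P3(3-5) P4(5-7) P1(7-8) P1(8-9) P1(9-10) P1(10-11) P1(11-12) P1(12-13) P1(13-14) P1(14-15) P1(15-16) P2(16-19) P2(19-21) P3(21-26) P4(26-31) P2(31-33) P4(33-36)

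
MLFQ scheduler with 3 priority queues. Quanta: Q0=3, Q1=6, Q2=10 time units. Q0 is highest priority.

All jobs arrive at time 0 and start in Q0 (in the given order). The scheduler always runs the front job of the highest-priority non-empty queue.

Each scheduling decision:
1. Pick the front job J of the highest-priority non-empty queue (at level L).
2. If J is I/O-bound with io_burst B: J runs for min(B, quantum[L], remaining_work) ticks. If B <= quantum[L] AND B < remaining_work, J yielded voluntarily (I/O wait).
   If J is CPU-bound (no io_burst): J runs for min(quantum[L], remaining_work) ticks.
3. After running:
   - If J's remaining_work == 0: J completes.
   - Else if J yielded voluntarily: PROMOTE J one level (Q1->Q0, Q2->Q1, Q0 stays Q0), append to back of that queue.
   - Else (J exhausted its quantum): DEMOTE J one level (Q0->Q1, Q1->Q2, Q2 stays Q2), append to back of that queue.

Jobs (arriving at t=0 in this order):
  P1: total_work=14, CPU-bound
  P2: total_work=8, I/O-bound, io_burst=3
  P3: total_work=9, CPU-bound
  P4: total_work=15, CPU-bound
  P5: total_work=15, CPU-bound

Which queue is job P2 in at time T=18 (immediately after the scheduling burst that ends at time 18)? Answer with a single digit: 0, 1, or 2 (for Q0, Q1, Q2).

Answer: 0

Derivation:
t=0-3: P1@Q0 runs 3, rem=11, quantum used, demote→Q1. Q0=[P2,P3,P4,P5] Q1=[P1] Q2=[]
t=3-6: P2@Q0 runs 3, rem=5, I/O yield, promote→Q0. Q0=[P3,P4,P5,P2] Q1=[P1] Q2=[]
t=6-9: P3@Q0 runs 3, rem=6, quantum used, demote→Q1. Q0=[P4,P5,P2] Q1=[P1,P3] Q2=[]
t=9-12: P4@Q0 runs 3, rem=12, quantum used, demote→Q1. Q0=[P5,P2] Q1=[P1,P3,P4] Q2=[]
t=12-15: P5@Q0 runs 3, rem=12, quantum used, demote→Q1. Q0=[P2] Q1=[P1,P3,P4,P5] Q2=[]
t=15-18: P2@Q0 runs 3, rem=2, I/O yield, promote→Q0. Q0=[P2] Q1=[P1,P3,P4,P5] Q2=[]
t=18-20: P2@Q0 runs 2, rem=0, completes. Q0=[] Q1=[P1,P3,P4,P5] Q2=[]
t=20-26: P1@Q1 runs 6, rem=5, quantum used, demote→Q2. Q0=[] Q1=[P3,P4,P5] Q2=[P1]
t=26-32: P3@Q1 runs 6, rem=0, completes. Q0=[] Q1=[P4,P5] Q2=[P1]
t=32-38: P4@Q1 runs 6, rem=6, quantum used, demote→Q2. Q0=[] Q1=[P5] Q2=[P1,P4]
t=38-44: P5@Q1 runs 6, rem=6, quantum used, demote→Q2. Q0=[] Q1=[] Q2=[P1,P4,P5]
t=44-49: P1@Q2 runs 5, rem=0, completes. Q0=[] Q1=[] Q2=[P4,P5]
t=49-55: P4@Q2 runs 6, rem=0, completes. Q0=[] Q1=[] Q2=[P5]
t=55-61: P5@Q2 runs 6, rem=0, completes. Q0=[] Q1=[] Q2=[]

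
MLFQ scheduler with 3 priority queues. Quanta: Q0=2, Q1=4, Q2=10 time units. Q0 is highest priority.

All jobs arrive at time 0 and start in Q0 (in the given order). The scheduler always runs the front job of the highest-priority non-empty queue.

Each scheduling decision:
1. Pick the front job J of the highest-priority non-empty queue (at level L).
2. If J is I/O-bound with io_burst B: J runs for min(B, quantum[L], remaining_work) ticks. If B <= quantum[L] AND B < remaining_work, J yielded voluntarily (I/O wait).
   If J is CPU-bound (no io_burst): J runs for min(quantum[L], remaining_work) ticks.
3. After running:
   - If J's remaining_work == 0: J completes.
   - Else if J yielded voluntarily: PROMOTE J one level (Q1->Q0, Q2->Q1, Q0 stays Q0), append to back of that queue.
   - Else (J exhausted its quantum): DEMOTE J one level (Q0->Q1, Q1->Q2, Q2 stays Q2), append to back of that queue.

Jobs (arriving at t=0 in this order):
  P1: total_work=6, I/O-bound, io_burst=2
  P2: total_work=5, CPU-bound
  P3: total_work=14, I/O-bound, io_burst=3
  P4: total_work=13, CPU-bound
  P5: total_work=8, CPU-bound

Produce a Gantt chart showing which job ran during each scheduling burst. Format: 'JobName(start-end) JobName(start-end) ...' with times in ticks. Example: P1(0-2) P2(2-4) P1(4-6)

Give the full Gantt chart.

t=0-2: P1@Q0 runs 2, rem=4, I/O yield, promote→Q0. Q0=[P2,P3,P4,P5,P1] Q1=[] Q2=[]
t=2-4: P2@Q0 runs 2, rem=3, quantum used, demote→Q1. Q0=[P3,P4,P5,P1] Q1=[P2] Q2=[]
t=4-6: P3@Q0 runs 2, rem=12, quantum used, demote→Q1. Q0=[P4,P5,P1] Q1=[P2,P3] Q2=[]
t=6-8: P4@Q0 runs 2, rem=11, quantum used, demote→Q1. Q0=[P5,P1] Q1=[P2,P3,P4] Q2=[]
t=8-10: P5@Q0 runs 2, rem=6, quantum used, demote→Q1. Q0=[P1] Q1=[P2,P3,P4,P5] Q2=[]
t=10-12: P1@Q0 runs 2, rem=2, I/O yield, promote→Q0. Q0=[P1] Q1=[P2,P3,P4,P5] Q2=[]
t=12-14: P1@Q0 runs 2, rem=0, completes. Q0=[] Q1=[P2,P3,P4,P5] Q2=[]
t=14-17: P2@Q1 runs 3, rem=0, completes. Q0=[] Q1=[P3,P4,P5] Q2=[]
t=17-20: P3@Q1 runs 3, rem=9, I/O yield, promote→Q0. Q0=[P3] Q1=[P4,P5] Q2=[]
t=20-22: P3@Q0 runs 2, rem=7, quantum used, demote→Q1. Q0=[] Q1=[P4,P5,P3] Q2=[]
t=22-26: P4@Q1 runs 4, rem=7, quantum used, demote→Q2. Q0=[] Q1=[P5,P3] Q2=[P4]
t=26-30: P5@Q1 runs 4, rem=2, quantum used, demote→Q2. Q0=[] Q1=[P3] Q2=[P4,P5]
t=30-33: P3@Q1 runs 3, rem=4, I/O yield, promote→Q0. Q0=[P3] Q1=[] Q2=[P4,P5]
t=33-35: P3@Q0 runs 2, rem=2, quantum used, demote→Q1. Q0=[] Q1=[P3] Q2=[P4,P5]
t=35-37: P3@Q1 runs 2, rem=0, completes. Q0=[] Q1=[] Q2=[P4,P5]
t=37-44: P4@Q2 runs 7, rem=0, completes. Q0=[] Q1=[] Q2=[P5]
t=44-46: P5@Q2 runs 2, rem=0, completes. Q0=[] Q1=[] Q2=[]

Answer: P1(0-2) P2(2-4) P3(4-6) P4(6-8) P5(8-10) P1(10-12) P1(12-14) P2(14-17) P3(17-20) P3(20-22) P4(22-26) P5(26-30) P3(30-33) P3(33-35) P3(35-37) P4(37-44) P5(44-46)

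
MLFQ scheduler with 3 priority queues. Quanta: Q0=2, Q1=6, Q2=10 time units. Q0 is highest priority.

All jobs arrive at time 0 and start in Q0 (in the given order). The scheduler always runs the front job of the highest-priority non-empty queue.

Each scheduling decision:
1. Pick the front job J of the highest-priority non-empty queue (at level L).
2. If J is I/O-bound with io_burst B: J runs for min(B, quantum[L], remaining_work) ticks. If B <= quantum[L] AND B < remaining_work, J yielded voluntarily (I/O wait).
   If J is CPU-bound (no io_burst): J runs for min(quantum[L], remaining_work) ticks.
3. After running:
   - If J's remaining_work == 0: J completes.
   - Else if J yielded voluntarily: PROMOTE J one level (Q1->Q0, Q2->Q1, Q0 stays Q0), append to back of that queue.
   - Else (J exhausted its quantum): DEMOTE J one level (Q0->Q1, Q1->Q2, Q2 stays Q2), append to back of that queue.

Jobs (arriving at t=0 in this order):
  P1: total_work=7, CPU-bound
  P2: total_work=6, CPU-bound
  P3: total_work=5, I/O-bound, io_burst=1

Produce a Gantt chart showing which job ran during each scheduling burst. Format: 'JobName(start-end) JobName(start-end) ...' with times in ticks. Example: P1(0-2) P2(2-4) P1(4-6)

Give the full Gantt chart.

t=0-2: P1@Q0 runs 2, rem=5, quantum used, demote→Q1. Q0=[P2,P3] Q1=[P1] Q2=[]
t=2-4: P2@Q0 runs 2, rem=4, quantum used, demote→Q1. Q0=[P3] Q1=[P1,P2] Q2=[]
t=4-5: P3@Q0 runs 1, rem=4, I/O yield, promote→Q0. Q0=[P3] Q1=[P1,P2] Q2=[]
t=5-6: P3@Q0 runs 1, rem=3, I/O yield, promote→Q0. Q0=[P3] Q1=[P1,P2] Q2=[]
t=6-7: P3@Q0 runs 1, rem=2, I/O yield, promote→Q0. Q0=[P3] Q1=[P1,P2] Q2=[]
t=7-8: P3@Q0 runs 1, rem=1, I/O yield, promote→Q0. Q0=[P3] Q1=[P1,P2] Q2=[]
t=8-9: P3@Q0 runs 1, rem=0, completes. Q0=[] Q1=[P1,P2] Q2=[]
t=9-14: P1@Q1 runs 5, rem=0, completes. Q0=[] Q1=[P2] Q2=[]
t=14-18: P2@Q1 runs 4, rem=0, completes. Q0=[] Q1=[] Q2=[]

Answer: P1(0-2) P2(2-4) P3(4-5) P3(5-6) P3(6-7) P3(7-8) P3(8-9) P1(9-14) P2(14-18)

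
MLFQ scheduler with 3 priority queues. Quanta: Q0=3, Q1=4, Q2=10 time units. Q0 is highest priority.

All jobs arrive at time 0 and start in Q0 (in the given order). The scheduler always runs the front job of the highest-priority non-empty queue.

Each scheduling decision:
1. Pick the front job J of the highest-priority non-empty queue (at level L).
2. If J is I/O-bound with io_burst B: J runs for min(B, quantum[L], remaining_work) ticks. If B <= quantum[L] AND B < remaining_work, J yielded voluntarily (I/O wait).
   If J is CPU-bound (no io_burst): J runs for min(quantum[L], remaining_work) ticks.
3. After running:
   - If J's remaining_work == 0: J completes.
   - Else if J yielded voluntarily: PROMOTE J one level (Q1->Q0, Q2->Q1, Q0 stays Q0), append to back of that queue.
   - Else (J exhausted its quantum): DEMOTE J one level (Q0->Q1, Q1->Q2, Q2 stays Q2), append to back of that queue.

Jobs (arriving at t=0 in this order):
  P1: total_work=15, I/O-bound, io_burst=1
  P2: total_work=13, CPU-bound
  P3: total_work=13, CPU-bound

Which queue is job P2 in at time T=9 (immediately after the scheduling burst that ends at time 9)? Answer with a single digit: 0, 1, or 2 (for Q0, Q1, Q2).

t=0-1: P1@Q0 runs 1, rem=14, I/O yield, promote→Q0. Q0=[P2,P3,P1] Q1=[] Q2=[]
t=1-4: P2@Q0 runs 3, rem=10, quantum used, demote→Q1. Q0=[P3,P1] Q1=[P2] Q2=[]
t=4-7: P3@Q0 runs 3, rem=10, quantum used, demote→Q1. Q0=[P1] Q1=[P2,P3] Q2=[]
t=7-8: P1@Q0 runs 1, rem=13, I/O yield, promote→Q0. Q0=[P1] Q1=[P2,P3] Q2=[]
t=8-9: P1@Q0 runs 1, rem=12, I/O yield, promote→Q0. Q0=[P1] Q1=[P2,P3] Q2=[]
t=9-10: P1@Q0 runs 1, rem=11, I/O yield, promote→Q0. Q0=[P1] Q1=[P2,P3] Q2=[]
t=10-11: P1@Q0 runs 1, rem=10, I/O yield, promote→Q0. Q0=[P1] Q1=[P2,P3] Q2=[]
t=11-12: P1@Q0 runs 1, rem=9, I/O yield, promote→Q0. Q0=[P1] Q1=[P2,P3] Q2=[]
t=12-13: P1@Q0 runs 1, rem=8, I/O yield, promote→Q0. Q0=[P1] Q1=[P2,P3] Q2=[]
t=13-14: P1@Q0 runs 1, rem=7, I/O yield, promote→Q0. Q0=[P1] Q1=[P2,P3] Q2=[]
t=14-15: P1@Q0 runs 1, rem=6, I/O yield, promote→Q0. Q0=[P1] Q1=[P2,P3] Q2=[]
t=15-16: P1@Q0 runs 1, rem=5, I/O yield, promote→Q0. Q0=[P1] Q1=[P2,P3] Q2=[]
t=16-17: P1@Q0 runs 1, rem=4, I/O yield, promote→Q0. Q0=[P1] Q1=[P2,P3] Q2=[]
t=17-18: P1@Q0 runs 1, rem=3, I/O yield, promote→Q0. Q0=[P1] Q1=[P2,P3] Q2=[]
t=18-19: P1@Q0 runs 1, rem=2, I/O yield, promote→Q0. Q0=[P1] Q1=[P2,P3] Q2=[]
t=19-20: P1@Q0 runs 1, rem=1, I/O yield, promote→Q0. Q0=[P1] Q1=[P2,P3] Q2=[]
t=20-21: P1@Q0 runs 1, rem=0, completes. Q0=[] Q1=[P2,P3] Q2=[]
t=21-25: P2@Q1 runs 4, rem=6, quantum used, demote→Q2. Q0=[] Q1=[P3] Q2=[P2]
t=25-29: P3@Q1 runs 4, rem=6, quantum used, demote→Q2. Q0=[] Q1=[] Q2=[P2,P3]
t=29-35: P2@Q2 runs 6, rem=0, completes. Q0=[] Q1=[] Q2=[P3]
t=35-41: P3@Q2 runs 6, rem=0, completes. Q0=[] Q1=[] Q2=[]

Answer: 1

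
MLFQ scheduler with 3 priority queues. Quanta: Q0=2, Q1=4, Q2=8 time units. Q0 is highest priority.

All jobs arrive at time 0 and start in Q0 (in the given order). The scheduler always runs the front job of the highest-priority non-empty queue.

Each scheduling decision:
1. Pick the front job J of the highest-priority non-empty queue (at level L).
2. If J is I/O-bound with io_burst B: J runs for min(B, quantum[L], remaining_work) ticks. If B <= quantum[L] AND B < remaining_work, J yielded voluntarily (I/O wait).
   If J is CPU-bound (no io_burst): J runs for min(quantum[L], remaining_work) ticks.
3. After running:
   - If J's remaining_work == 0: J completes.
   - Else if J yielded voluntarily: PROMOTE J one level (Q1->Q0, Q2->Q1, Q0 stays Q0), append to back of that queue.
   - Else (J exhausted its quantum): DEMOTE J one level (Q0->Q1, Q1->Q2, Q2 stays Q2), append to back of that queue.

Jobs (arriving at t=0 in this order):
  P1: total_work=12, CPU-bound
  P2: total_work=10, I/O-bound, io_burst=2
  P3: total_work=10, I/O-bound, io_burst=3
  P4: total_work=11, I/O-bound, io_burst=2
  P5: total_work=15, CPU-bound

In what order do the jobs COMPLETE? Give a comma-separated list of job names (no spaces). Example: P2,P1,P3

t=0-2: P1@Q0 runs 2, rem=10, quantum used, demote→Q1. Q0=[P2,P3,P4,P5] Q1=[P1] Q2=[]
t=2-4: P2@Q0 runs 2, rem=8, I/O yield, promote→Q0. Q0=[P3,P4,P5,P2] Q1=[P1] Q2=[]
t=4-6: P3@Q0 runs 2, rem=8, quantum used, demote→Q1. Q0=[P4,P5,P2] Q1=[P1,P3] Q2=[]
t=6-8: P4@Q0 runs 2, rem=9, I/O yield, promote→Q0. Q0=[P5,P2,P4] Q1=[P1,P3] Q2=[]
t=8-10: P5@Q0 runs 2, rem=13, quantum used, demote→Q1. Q0=[P2,P4] Q1=[P1,P3,P5] Q2=[]
t=10-12: P2@Q0 runs 2, rem=6, I/O yield, promote→Q0. Q0=[P4,P2] Q1=[P1,P3,P5] Q2=[]
t=12-14: P4@Q0 runs 2, rem=7, I/O yield, promote→Q0. Q0=[P2,P4] Q1=[P1,P3,P5] Q2=[]
t=14-16: P2@Q0 runs 2, rem=4, I/O yield, promote→Q0. Q0=[P4,P2] Q1=[P1,P3,P5] Q2=[]
t=16-18: P4@Q0 runs 2, rem=5, I/O yield, promote→Q0. Q0=[P2,P4] Q1=[P1,P3,P5] Q2=[]
t=18-20: P2@Q0 runs 2, rem=2, I/O yield, promote→Q0. Q0=[P4,P2] Q1=[P1,P3,P5] Q2=[]
t=20-22: P4@Q0 runs 2, rem=3, I/O yield, promote→Q0. Q0=[P2,P4] Q1=[P1,P3,P5] Q2=[]
t=22-24: P2@Q0 runs 2, rem=0, completes. Q0=[P4] Q1=[P1,P3,P5] Q2=[]
t=24-26: P4@Q0 runs 2, rem=1, I/O yield, promote→Q0. Q0=[P4] Q1=[P1,P3,P5] Q2=[]
t=26-27: P4@Q0 runs 1, rem=0, completes. Q0=[] Q1=[P1,P3,P5] Q2=[]
t=27-31: P1@Q1 runs 4, rem=6, quantum used, demote→Q2. Q0=[] Q1=[P3,P5] Q2=[P1]
t=31-34: P3@Q1 runs 3, rem=5, I/O yield, promote→Q0. Q0=[P3] Q1=[P5] Q2=[P1]
t=34-36: P3@Q0 runs 2, rem=3, quantum used, demote→Q1. Q0=[] Q1=[P5,P3] Q2=[P1]
t=36-40: P5@Q1 runs 4, rem=9, quantum used, demote→Q2. Q0=[] Q1=[P3] Q2=[P1,P5]
t=40-43: P3@Q1 runs 3, rem=0, completes. Q0=[] Q1=[] Q2=[P1,P5]
t=43-49: P1@Q2 runs 6, rem=0, completes. Q0=[] Q1=[] Q2=[P5]
t=49-57: P5@Q2 runs 8, rem=1, quantum used, demote→Q2. Q0=[] Q1=[] Q2=[P5]
t=57-58: P5@Q2 runs 1, rem=0, completes. Q0=[] Q1=[] Q2=[]

Answer: P2,P4,P3,P1,P5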